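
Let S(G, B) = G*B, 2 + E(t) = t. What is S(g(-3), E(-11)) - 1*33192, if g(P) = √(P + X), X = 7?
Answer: -33218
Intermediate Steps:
E(t) = -2 + t
g(P) = √(7 + P) (g(P) = √(P + 7) = √(7 + P))
S(G, B) = B*G
S(g(-3), E(-11)) - 1*33192 = (-2 - 11)*√(7 - 3) - 1*33192 = -13*√4 - 33192 = -13*2 - 33192 = -26 - 33192 = -33218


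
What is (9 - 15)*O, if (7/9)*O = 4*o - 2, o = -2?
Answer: 540/7 ≈ 77.143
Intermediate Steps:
O = -90/7 (O = 9*(4*(-2) - 2)/7 = 9*(-8 - 2)/7 = (9/7)*(-10) = -90/7 ≈ -12.857)
(9 - 15)*O = (9 - 15)*(-90/7) = -6*(-90/7) = 540/7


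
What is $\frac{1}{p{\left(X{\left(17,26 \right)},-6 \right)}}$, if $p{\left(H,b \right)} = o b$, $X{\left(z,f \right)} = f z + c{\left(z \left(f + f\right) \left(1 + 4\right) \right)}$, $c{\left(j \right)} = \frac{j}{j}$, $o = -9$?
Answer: $\frac{1}{54} \approx 0.018519$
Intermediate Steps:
$c{\left(j \right)} = 1$
$X{\left(z,f \right)} = 1 + f z$ ($X{\left(z,f \right)} = f z + 1 = 1 + f z$)
$p{\left(H,b \right)} = - 9 b$
$\frac{1}{p{\left(X{\left(17,26 \right)},-6 \right)}} = \frac{1}{\left(-9\right) \left(-6\right)} = \frac{1}{54}$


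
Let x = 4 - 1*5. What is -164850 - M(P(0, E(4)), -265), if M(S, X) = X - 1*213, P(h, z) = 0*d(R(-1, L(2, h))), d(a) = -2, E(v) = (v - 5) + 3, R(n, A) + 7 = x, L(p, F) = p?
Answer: -164372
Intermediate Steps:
x = -1 (x = 4 - 5 = -1)
R(n, A) = -8 (R(n, A) = -7 - 1 = -8)
E(v) = -2 + v (E(v) = (-5 + v) + 3 = -2 + v)
P(h, z) = 0 (P(h, z) = 0*(-2) = 0)
M(S, X) = -213 + X (M(S, X) = X - 213 = -213 + X)
-164850 - M(P(0, E(4)), -265) = -164850 - (-213 - 265) = -164850 - 1*(-478) = -164850 + 478 = -164372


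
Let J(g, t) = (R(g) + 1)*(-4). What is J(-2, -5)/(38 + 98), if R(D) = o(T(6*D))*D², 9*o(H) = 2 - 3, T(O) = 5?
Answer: -5/306 ≈ -0.016340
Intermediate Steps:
o(H) = -⅑ (o(H) = (2 - 3)/9 = (⅑)*(-1) = -⅑)
R(D) = -D²/9
J(g, t) = -4 + 4*g²/9 (J(g, t) = (-g²/9 + 1)*(-4) = (1 - g²/9)*(-4) = -4 + 4*g²/9)
J(-2, -5)/(38 + 98) = (-4 + (4/9)*(-2)²)/(38 + 98) = (-4 + (4/9)*4)/136 = (-4 + 16/9)/136 = (1/136)*(-20/9) = -5/306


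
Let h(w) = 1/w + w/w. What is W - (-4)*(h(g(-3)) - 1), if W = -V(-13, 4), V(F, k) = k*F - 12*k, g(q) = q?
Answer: 296/3 ≈ 98.667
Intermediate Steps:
h(w) = 1 + 1/w (h(w) = 1/w + 1 = 1 + 1/w)
V(F, k) = -12*k + F*k (V(F, k) = F*k - 12*k = -12*k + F*k)
W = 100 (W = -4*(-12 - 13) = -4*(-25) = -1*(-100) = 100)
W - (-4)*(h(g(-3)) - 1) = 100 - (-4)*((1 - 3)/(-3) - 1) = 100 - (-4)*(-1/3*(-2) - 1) = 100 - (-4)*(2/3 - 1) = 100 - (-4)*(-1)/3 = 100 - 1*4/3 = 100 - 4/3 = 296/3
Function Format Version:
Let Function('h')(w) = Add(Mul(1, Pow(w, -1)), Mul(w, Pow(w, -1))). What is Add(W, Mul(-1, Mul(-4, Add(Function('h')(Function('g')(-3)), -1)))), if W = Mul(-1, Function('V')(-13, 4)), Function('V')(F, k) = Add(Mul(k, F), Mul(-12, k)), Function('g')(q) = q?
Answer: Rational(296, 3) ≈ 98.667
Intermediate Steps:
Function('h')(w) = Add(1, Pow(w, -1)) (Function('h')(w) = Add(Pow(w, -1), 1) = Add(1, Pow(w, -1)))
Function('V')(F, k) = Add(Mul(-12, k), Mul(F, k)) (Function('V')(F, k) = Add(Mul(F, k), Mul(-12, k)) = Add(Mul(-12, k), Mul(F, k)))
W = 100 (W = Mul(-1, Mul(4, Add(-12, -13))) = Mul(-1, Mul(4, -25)) = Mul(-1, -100) = 100)
Add(W, Mul(-1, Mul(-4, Add(Function('h')(Function('g')(-3)), -1)))) = Add(100, Mul(-1, Mul(-4, Add(Mul(Pow(-3, -1), Add(1, -3)), -1)))) = Add(100, Mul(-1, Mul(-4, Add(Mul(Rational(-1, 3), -2), -1)))) = Add(100, Mul(-1, Mul(-4, Add(Rational(2, 3), -1)))) = Add(100, Mul(-1, Mul(-4, Rational(-1, 3)))) = Add(100, Mul(-1, Rational(4, 3))) = Add(100, Rational(-4, 3)) = Rational(296, 3)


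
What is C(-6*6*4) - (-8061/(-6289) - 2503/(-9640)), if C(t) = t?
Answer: -8823587647/60625960 ≈ -145.54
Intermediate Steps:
C(-6*6*4) - (-8061/(-6289) - 2503/(-9640)) = -6*6*4 - (-8061/(-6289) - 2503/(-9640)) = -36*4 - (-8061*(-1/6289) - 2503*(-1/9640)) = -144 - (8061/6289 + 2503/9640) = -144 - 1*93449407/60625960 = -144 - 93449407/60625960 = -8823587647/60625960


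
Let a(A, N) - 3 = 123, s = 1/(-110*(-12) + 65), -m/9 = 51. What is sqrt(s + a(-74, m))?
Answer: 47*sqrt(109415)/1385 ≈ 11.225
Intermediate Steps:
m = -459 (m = -9*51 = -459)
s = 1/1385 (s = 1/(1320 + 65) = 1/1385 ≈ 0.00072202)
a(A, N) = 126 (a(A, N) = 3 + 123 = 126)
sqrt(s + a(-74, m)) = sqrt(1/1385 + 126) = sqrt(174511/1385) = 47*sqrt(109415)/1385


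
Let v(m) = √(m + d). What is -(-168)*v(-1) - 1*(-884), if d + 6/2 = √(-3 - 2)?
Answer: 884 + 168*√(-4 + I*√5) ≈ 974.67 + 348.02*I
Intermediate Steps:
d = -3 + I*√5 (d = -3 + √(-3 - 2) = -3 + √(-5) = -3 + I*√5 ≈ -3.0 + 2.2361*I)
v(m) = √(-3 + m + I*√5) (v(m) = √(m + (-3 + I*√5)) = √(-3 + m + I*√5))
-(-168)*v(-1) - 1*(-884) = -(-168)*√(-3 - 1 + I*√5) - 1*(-884) = -(-168)*√(-4 + I*√5) + 884 = 168*√(-4 + I*√5) + 884 = 884 + 168*√(-4 + I*√5)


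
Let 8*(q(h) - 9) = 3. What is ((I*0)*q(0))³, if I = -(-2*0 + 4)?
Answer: 0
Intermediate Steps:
q(h) = 75/8 (q(h) = 9 + (⅛)*3 = 9 + 3/8 = 75/8)
I = -4 (I = -(0 + 4) = -1*4 = -4)
((I*0)*q(0))³ = (-4*0*(75/8))³ = (0*(75/8))³ = 0³ = 0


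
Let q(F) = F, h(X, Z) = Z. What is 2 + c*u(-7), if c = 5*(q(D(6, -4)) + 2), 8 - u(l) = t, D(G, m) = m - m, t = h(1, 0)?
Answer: 82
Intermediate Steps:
t = 0
D(G, m) = 0
u(l) = 8 (u(l) = 8 - 1*0 = 8 + 0 = 8)
c = 10 (c = 5*(0 + 2) = 5*2 = 10)
2 + c*u(-7) = 2 + 10*8 = 2 + 80 = 82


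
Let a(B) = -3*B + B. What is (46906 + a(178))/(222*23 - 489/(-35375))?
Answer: 1646706250/180625239 ≈ 9.1167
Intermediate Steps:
a(B) = -2*B
(46906 + a(178))/(222*23 - 489/(-35375)) = (46906 - 2*178)/(222*23 - 489/(-35375)) = (46906 - 356)/(5106 - 489*(-1/35375)) = 46550/(5106 + 489/35375) = 46550/(180625239/35375) = 46550*(35375/180625239) = 1646706250/180625239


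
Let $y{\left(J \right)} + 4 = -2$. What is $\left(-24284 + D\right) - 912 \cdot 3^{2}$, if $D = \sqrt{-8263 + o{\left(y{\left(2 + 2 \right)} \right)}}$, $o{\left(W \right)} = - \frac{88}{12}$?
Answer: $-32492 + \frac{i \sqrt{74433}}{3} \approx -32492.0 + 90.941 i$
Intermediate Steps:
$y{\left(J \right)} = -6$ ($y{\left(J \right)} = -4 - 2 = -6$)
$o{\left(W \right)} = - \frac{22}{3}$ ($o{\left(W \right)} = \left(-88\right) \frac{1}{12} = - \frac{22}{3}$)
$D = \frac{i \sqrt{74433}}{3}$ ($D = \sqrt{-8263 - \frac{22}{3}} = \sqrt{- \frac{24811}{3}} = \frac{i \sqrt{74433}}{3} \approx 90.941 i$)
$\left(-24284 + D\right) - 912 \cdot 3^{2} = \left(-24284 + \frac{i \sqrt{74433}}{3}\right) - 912 \cdot 3^{2} = \left(-24284 + \frac{i \sqrt{74433}}{3}\right) - 8208 = -32492 + \frac{i \sqrt{74433}}{3}$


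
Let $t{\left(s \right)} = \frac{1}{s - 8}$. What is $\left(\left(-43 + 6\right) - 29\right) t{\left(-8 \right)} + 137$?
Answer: $\frac{1129}{8} \approx 141.13$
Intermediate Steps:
$t{\left(s \right)} = \frac{1}{-8 + s}$
$\left(\left(-43 + 6\right) - 29\right) t{\left(-8 \right)} + 137 = \frac{\left(-43 + 6\right) - 29}{-8 - 8} + 137 = \frac{-37 - 29}{-16} + 137 = \left(-66\right) \left(- \frac{1}{16}\right) + 137 = \frac{33}{8} + 137 = \frac{1129}{8}$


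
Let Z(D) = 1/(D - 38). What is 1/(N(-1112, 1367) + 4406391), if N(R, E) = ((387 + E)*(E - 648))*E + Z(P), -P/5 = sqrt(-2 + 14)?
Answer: 659083428038/1139137146278815186703 - 10*sqrt(3)/3417411438836445560109 ≈ 5.7858e-10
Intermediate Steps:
P = -10*sqrt(3) (P = -5*sqrt(-2 + 14) = -10*sqrt(3) ≈ -17.320)
Z(D) = 1/(-38 + D)
N(R, E) = 1/(-38 - 10*sqrt(3)) + E*(-648 + E)*(387 + E) (N(R, E) = ((387 + E)*(E - 648))*E + 1/(-38 - 10*sqrt(3)) = ((387 + E)*(-648 + E))*E + 1/(-38 - 10*sqrt(3)) = ((-648 + E)*(387 + E))*E + 1/(-38 - 10*sqrt(3)) = E*(-648 + E)*(387 + E) + 1/(-38 - 10*sqrt(3)) = 1/(-38 - 10*sqrt(3)) + E*(-648 + E)*(387 + E))
1/(N(-1112, 1367) + 4406391) = 1/((-19/572 + 1367**3 - 250776*1367 - 261*1367**2 + 5*sqrt(3)/572) + 4406391) = 1/((-19/572 + 2554497863 - 342810792 - 261*1868689 + 5*sqrt(3)/572) + 4406391) = 1/((-19/572 + 2554497863 - 342810792 - 487727829 + 5*sqrt(3)/572) + 4406391) = 1/((986104686405/572 + 5*sqrt(3)/572) + 4406391) = 1/(988625142057/572 + 5*sqrt(3)/572)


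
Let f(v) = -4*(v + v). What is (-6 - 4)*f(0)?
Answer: 0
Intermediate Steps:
f(v) = -8*v
(-6 - 4)*f(0) = (-6 - 4)*(-8*0) = -10*0 = 0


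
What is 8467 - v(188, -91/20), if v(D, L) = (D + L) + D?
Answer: 161911/20 ≈ 8095.5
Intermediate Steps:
v(D, L) = L + 2*D
8467 - v(188, -91/20) = 8467 - (-91/20 + 2*188) = 8467 - (-91*1/20 + 376) = 8467 - (-91/20 + 376) = 8467 - 1*7429/20 = 8467 - 7429/20 = 161911/20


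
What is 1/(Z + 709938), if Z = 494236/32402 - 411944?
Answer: 16201/4828047912 ≈ 3.3556e-6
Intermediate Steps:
Z = -6673657626/16201 (Z = 494236*(1/32402) - 411944 = 247118/16201 - 411944 = -6673657626/16201 ≈ -4.1193e+5)
1/(Z + 709938) = 1/(-6673657626/16201 + 709938) = 1/(4828047912/16201) = 16201/4828047912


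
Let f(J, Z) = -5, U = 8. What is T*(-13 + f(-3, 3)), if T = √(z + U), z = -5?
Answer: -18*√3 ≈ -31.177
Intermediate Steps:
T = √3 (T = √(-5 + 8) = √3 ≈ 1.7320)
T*(-13 + f(-3, 3)) = √3*(-13 - 5) = √3*(-18) = -18*√3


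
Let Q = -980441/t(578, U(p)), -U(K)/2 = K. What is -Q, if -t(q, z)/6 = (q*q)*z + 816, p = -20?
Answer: -8239/673824 ≈ -0.012227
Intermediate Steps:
U(K) = -2*K
t(q, z) = -4896 - 6*z*q² (t(q, z) = -6*((q*q)*z + 816) = -6*(q²*z + 816) = -6*(z*q² + 816) = -6*(816 + z*q²) = -4896 - 6*z*q²)
Q = 8239/673824 (Q = -980441/(-4896 - 6*(-2*(-20))*578²) = -980441/(-4896 - 6*40*334084) = -980441/(-4896 - 80180160) = -980441/(-80185056) = -980441*(-1/80185056) = 8239/673824 ≈ 0.012227)
-Q = -1*8239/673824 = -8239/673824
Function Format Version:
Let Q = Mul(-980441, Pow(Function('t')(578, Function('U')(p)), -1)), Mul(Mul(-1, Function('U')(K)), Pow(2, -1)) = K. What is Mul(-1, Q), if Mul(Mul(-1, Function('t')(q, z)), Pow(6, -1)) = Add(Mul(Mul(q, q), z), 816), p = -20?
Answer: Rational(-8239, 673824) ≈ -0.012227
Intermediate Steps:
Function('U')(K) = Mul(-2, K)
Function('t')(q, z) = Add(-4896, Mul(-6, z, Pow(q, 2))) (Function('t')(q, z) = Mul(-6, Add(Mul(Mul(q, q), z), 816)) = Mul(-6, Add(Mul(Pow(q, 2), z), 816)) = Mul(-6, Add(Mul(z, Pow(q, 2)), 816)) = Mul(-6, Add(816, Mul(z, Pow(q, 2)))) = Add(-4896, Mul(-6, z, Pow(q, 2))))
Q = Rational(8239, 673824) (Q = Mul(-980441, Pow(Add(-4896, Mul(-6, Mul(-2, -20), Pow(578, 2))), -1)) = Mul(-980441, Pow(Add(-4896, Mul(-6, 40, 334084)), -1)) = Mul(-980441, Pow(Add(-4896, -80180160), -1)) = Mul(-980441, Pow(-80185056, -1)) = Mul(-980441, Rational(-1, 80185056)) = Rational(8239, 673824) ≈ 0.012227)
Mul(-1, Q) = Mul(-1, Rational(8239, 673824)) = Rational(-8239, 673824)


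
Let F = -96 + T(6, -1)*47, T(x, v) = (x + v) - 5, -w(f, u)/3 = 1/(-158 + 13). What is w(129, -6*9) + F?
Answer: -13917/145 ≈ -95.979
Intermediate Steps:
w(f, u) = 3/145 (w(f, u) = -3/(-158 + 13) = -3/(-145) = -3*(-1/145) = 3/145)
T(x, v) = -5 + v + x (T(x, v) = (v + x) - 5 = -5 + v + x)
F = -96 (F = -96 + (-5 - 1 + 6)*47 = -96 + 0*47 = -96 + 0 = -96)
w(129, -6*9) + F = 3/145 - 96 = -13917/145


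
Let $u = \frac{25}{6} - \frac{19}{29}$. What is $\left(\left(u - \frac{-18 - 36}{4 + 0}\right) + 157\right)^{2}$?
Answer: $\frac{229189321}{7569} \approx 30280.0$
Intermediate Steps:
$u = \frac{611}{174}$ ($u = 25 \cdot \frac{1}{6} - \frac{19}{29} = \frac{25}{6} - \frac{19}{29} = \frac{611}{174} \approx 3.5115$)
$\left(\left(u - \frac{-18 - 36}{4 + 0}\right) + 157\right)^{2} = \left(\left(\frac{611}{174} - \frac{-18 - 36}{4 + 0}\right) + 157\right)^{2} = \left(\left(\frac{611}{174} - - \frac{54}{4}\right) + 157\right)^{2} = \left(\left(\frac{611}{174} - \left(-54\right) \frac{1}{4}\right) + 157\right)^{2} = \left(\left(\frac{611}{174} - - \frac{27}{2}\right) + 157\right)^{2} = \left(\left(\frac{611}{174} + \frac{27}{2}\right) + 157\right)^{2} = \left(\frac{1480}{87} + 157\right)^{2} = \left(\frac{15139}{87}\right)^{2} = \frac{229189321}{7569}$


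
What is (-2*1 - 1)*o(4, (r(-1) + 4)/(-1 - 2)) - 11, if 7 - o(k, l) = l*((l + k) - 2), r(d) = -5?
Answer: -89/3 ≈ -29.667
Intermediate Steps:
o(k, l) = 7 - l*(-2 + k + l) (o(k, l) = 7 - l*((l + k) - 2) = 7 - l*((k + l) - 2) = 7 - l*(-2 + k + l))
(-2*1 - 1)*o(4, (r(-1) + 4)/(-1 - 2)) - 11 = (-2*1 - 1)*(7 - ((-5 + 4)/(-1 - 2))² + 2*((-5 + 4)/(-1 - 2)) - 1*4*(-5 + 4)/(-1 - 2)) - 11 = (-2 - 1)*(7 - (-1/(-3))² + 2*(-1/(-3)) - 1*4*(-1/(-3))) - 11 = -3*(7 - (-1*(-⅓))² + 2*(-1*(-⅓)) - 1*4*(-1*(-⅓))) - 11 = -3*(7 - (⅓)² + 2*(⅓) - 1*4*⅓) - 11 = -3*(7 - 1*⅑ + ⅔ - 4/3) - 11 = -3*(7 - ⅑ + ⅔ - 4/3) - 11 = -3*56/9 - 11 = -56/3 - 11 = -89/3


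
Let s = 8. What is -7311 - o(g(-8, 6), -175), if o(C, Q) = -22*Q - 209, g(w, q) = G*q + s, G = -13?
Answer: -10952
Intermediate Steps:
g(w, q) = 8 - 13*q (g(w, q) = -13*q + 8 = 8 - 13*q)
o(C, Q) = -209 - 22*Q
-7311 - o(g(-8, 6), -175) = -7311 - (-209 - 22*(-175)) = -7311 - (-209 + 3850) = -7311 - 1*3641 = -7311 - 3641 = -10952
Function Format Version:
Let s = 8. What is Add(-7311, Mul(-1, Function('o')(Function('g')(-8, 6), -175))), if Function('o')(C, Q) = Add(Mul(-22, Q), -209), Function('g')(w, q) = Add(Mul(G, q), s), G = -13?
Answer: -10952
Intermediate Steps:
Function('g')(w, q) = Add(8, Mul(-13, q)) (Function('g')(w, q) = Add(Mul(-13, q), 8) = Add(8, Mul(-13, q)))
Function('o')(C, Q) = Add(-209, Mul(-22, Q))
Add(-7311, Mul(-1, Function('o')(Function('g')(-8, 6), -175))) = Add(-7311, Mul(-1, Add(-209, Mul(-22, -175)))) = Add(-7311, Mul(-1, Add(-209, 3850))) = Add(-7311, Mul(-1, 3641)) = Add(-7311, -3641) = -10952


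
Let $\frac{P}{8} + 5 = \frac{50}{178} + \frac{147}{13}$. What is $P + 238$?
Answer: $\frac{336350}{1157} \approx 290.71$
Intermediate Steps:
$P = \frac{60984}{1157}$ ($P = -40 + 8 \left(\frac{50}{178} + \frac{147}{13}\right) = -40 + 8 \left(50 \cdot \frac{1}{178} + 147 \cdot \frac{1}{13}\right) = -40 + 8 \left(\frac{25}{89} + \frac{147}{13}\right) = -40 + 8 \cdot \frac{13408}{1157} = -40 + \frac{107264}{1157} = \frac{60984}{1157} \approx 52.709$)
$P + 238 = \frac{60984}{1157} + 238 = \frac{336350}{1157}$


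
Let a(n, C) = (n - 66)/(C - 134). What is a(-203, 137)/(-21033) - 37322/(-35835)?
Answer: 788206831/753717555 ≈ 1.0458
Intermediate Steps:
a(n, C) = (-66 + n)/(-134 + C)
a(-203, 137)/(-21033) - 37322/(-35835) = ((-66 - 203)/(-134 + 137))/(-21033) - 37322/(-35835) = (-269/3)*(-1/21033) - 37322*(-1/35835) = ((1/3)*(-269))*(-1/21033) + 37322/35835 = -269/3*(-1/21033) + 37322/35835 = 269/63099 + 37322/35835 = 788206831/753717555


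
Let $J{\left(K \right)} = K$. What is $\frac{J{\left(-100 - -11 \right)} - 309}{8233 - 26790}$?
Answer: $\frac{398}{18557} \approx 0.021447$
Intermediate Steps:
$\frac{J{\left(-100 - -11 \right)} - 309}{8233 - 26790} = \frac{\left(-100 - -11\right) - 309}{8233 - 26790} = \frac{\left(-100 + 11\right) - 309}{-18557} = \left(-89 - 309\right) \left(- \frac{1}{18557}\right) = \left(-398\right) \left(- \frac{1}{18557}\right) = \frac{398}{18557}$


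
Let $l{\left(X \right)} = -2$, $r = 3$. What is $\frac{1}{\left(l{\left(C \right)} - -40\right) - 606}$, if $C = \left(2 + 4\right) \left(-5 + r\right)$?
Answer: $- \frac{1}{568} \approx -0.0017606$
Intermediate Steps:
$C = -12$ ($C = \left(2 + 4\right) \left(-5 + 3\right) = 6 \left(-2\right) = -12$)
$\frac{1}{\left(l{\left(C \right)} - -40\right) - 606} = \frac{1}{\left(-2 - -40\right) - 606} = \frac{1}{\left(-2 + 40\right) - 606} = \frac{1}{38 - 606} = \frac{1}{-568} = - \frac{1}{568}$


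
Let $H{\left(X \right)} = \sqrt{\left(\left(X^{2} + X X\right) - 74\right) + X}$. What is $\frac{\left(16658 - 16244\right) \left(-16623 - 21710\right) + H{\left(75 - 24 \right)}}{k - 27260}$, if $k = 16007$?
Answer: $\frac{5289954}{3751} - \frac{\sqrt{5179}}{11253} \approx 1410.3$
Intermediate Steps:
$H{\left(X \right)} = \sqrt{-74 + X + 2 X^{2}}$ ($H{\left(X \right)} = \sqrt{\left(\left(X^{2} + X^{2}\right) - 74\right) + X} = \sqrt{\left(2 X^{2} - 74\right) + X} = \sqrt{\left(-74 + 2 X^{2}\right) + X} = \sqrt{-74 + X + 2 X^{2}}$)
$\frac{\left(16658 - 16244\right) \left(-16623 - 21710\right) + H{\left(75 - 24 \right)}}{k - 27260} = \frac{\left(16658 - 16244\right) \left(-16623 - 21710\right) + \sqrt{-74 + \left(75 - 24\right) + 2 \left(75 - 24\right)^{2}}}{16007 - 27260} = \frac{414 \left(-38333\right) + \sqrt{-74 + \left(75 - 24\right) + 2 \left(75 - 24\right)^{2}}}{-11253} = \left(-15869862 + \sqrt{-74 + 51 + 2 \cdot 51^{2}}\right) \left(- \frac{1}{11253}\right) = \left(-15869862 + \sqrt{-74 + 51 + 2 \cdot 2601}\right) \left(- \frac{1}{11253}\right) = \left(-15869862 + \sqrt{-74 + 51 + 5202}\right) \left(- \frac{1}{11253}\right) = \left(-15869862 + \sqrt{5179}\right) \left(- \frac{1}{11253}\right) = \frac{5289954}{3751} - \frac{\sqrt{5179}}{11253}$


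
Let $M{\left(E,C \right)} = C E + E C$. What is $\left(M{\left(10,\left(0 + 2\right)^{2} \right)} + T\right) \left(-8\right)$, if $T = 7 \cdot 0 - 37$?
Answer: $-344$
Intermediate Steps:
$M{\left(E,C \right)} = 2 C E$ ($M{\left(E,C \right)} = C E + C E = 2 C E$)
$T = -37$ ($T = 0 - 37 = -37$)
$\left(M{\left(10,\left(0 + 2\right)^{2} \right)} + T\right) \left(-8\right) = \left(2 \left(0 + 2\right)^{2} \cdot 10 - 37\right) \left(-8\right) = \left(2 \cdot 2^{2} \cdot 10 - 37\right) \left(-8\right) = \left(2 \cdot 4 \cdot 10 - 37\right) \left(-8\right) = \left(80 - 37\right) \left(-8\right) = 43 \left(-8\right) = -344$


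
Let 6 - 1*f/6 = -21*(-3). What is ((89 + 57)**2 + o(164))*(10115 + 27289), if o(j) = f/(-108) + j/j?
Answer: 797459514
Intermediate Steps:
f = -342 (f = 36 - (-126)*(-3) = 36 - 6*63 = 36 - 378 = -342)
o(j) = 25/6 (o(j) = -342/(-108) + j/j = -342*(-1/108) + 1 = 19/6 + 1 = 25/6)
((89 + 57)**2 + o(164))*(10115 + 27289) = ((89 + 57)**2 + 25/6)*(10115 + 27289) = (146**2 + 25/6)*37404 = (21316 + 25/6)*37404 = (127921/6)*37404 = 797459514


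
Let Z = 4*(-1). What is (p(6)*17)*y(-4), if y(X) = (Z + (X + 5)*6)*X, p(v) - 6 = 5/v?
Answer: -2788/3 ≈ -929.33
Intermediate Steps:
Z = -4
p(v) = 6 + 5/v
y(X) = X*(26 + 6*X) (y(X) = (-4 + (X + 5)*6)*X = (-4 + (5 + X)*6)*X = (-4 + (30 + 6*X))*X = (26 + 6*X)*X = X*(26 + 6*X))
(p(6)*17)*y(-4) = ((6 + 5/6)*17)*(2*(-4)*(13 + 3*(-4))) = ((6 + 5*(1/6))*17)*(2*(-4)*(13 - 12)) = ((6 + 5/6)*17)*(2*(-4)*1) = ((41/6)*17)*(-8) = (697/6)*(-8) = -2788/3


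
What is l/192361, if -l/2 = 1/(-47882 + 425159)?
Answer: -2/72573380997 ≈ -2.7558e-11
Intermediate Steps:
l = -2/377277 (l = -2/(-47882 + 425159) = -2/377277 ≈ -5.3011e-6)
l/192361 = -2/377277/192361 = -2/377277*1/192361 = -2/72573380997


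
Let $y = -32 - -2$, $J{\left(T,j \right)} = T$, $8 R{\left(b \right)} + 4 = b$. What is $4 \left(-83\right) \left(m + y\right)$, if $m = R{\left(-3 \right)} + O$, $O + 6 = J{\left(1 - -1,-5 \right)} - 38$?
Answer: $\frac{48389}{2} \approx 24195.0$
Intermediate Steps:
$R{\left(b \right)} = - \frac{1}{2} + \frac{b}{8}$
$y = -30$ ($y = -32 + \left(-17 + 19\right) = -32 + 2 = -30$)
$O = -42$ ($O = -6 + \left(\left(1 - -1\right) - 38\right) = -6 + \left(\left(1 + 1\right) - 38\right) = -6 + \left(2 - 38\right) = -6 - 36 = -42$)
$m = - \frac{343}{8}$ ($m = \left(- \frac{1}{2} + \frac{1}{8} \left(-3\right)\right) - 42 = \left(- \frac{1}{2} - \frac{3}{8}\right) - 42 = - \frac{7}{8} - 42 = - \frac{343}{8} \approx -42.875$)
$4 \left(-83\right) \left(m + y\right) = 4 \left(-83\right) \left(- \frac{343}{8} - 30\right) = \left(-332\right) \left(- \frac{583}{8}\right) = \frac{48389}{2}$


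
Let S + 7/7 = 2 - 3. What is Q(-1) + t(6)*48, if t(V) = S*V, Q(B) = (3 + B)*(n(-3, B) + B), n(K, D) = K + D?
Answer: -586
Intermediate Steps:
S = -2 (S = -1 + (2 - 3) = -1 - 1 = -2)
n(K, D) = D + K
Q(B) = (-3 + 2*B)*(3 + B) (Q(B) = (3 + B)*((B - 3) + B) = (3 + B)*((-3 + B) + B) = (3 + B)*(-3 + 2*B) = (-3 + 2*B)*(3 + B))
t(V) = -2*V
Q(-1) + t(6)*48 = (-9 + 2*(-1)² + 3*(-1)) - 2*6*48 = (-9 + 2*1 - 3) - 12*48 = (-9 + 2 - 3) - 576 = -10 - 576 = -586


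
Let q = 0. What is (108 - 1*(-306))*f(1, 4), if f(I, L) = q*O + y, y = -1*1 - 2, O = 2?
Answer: -1242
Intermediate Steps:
y = -3 (y = -1 - 2 = -3)
f(I, L) = -3 (f(I, L) = 0*2 - 3 = 0 - 3 = -3)
(108 - 1*(-306))*f(1, 4) = (108 - 1*(-306))*(-3) = (108 + 306)*(-3) = 414*(-3) = -1242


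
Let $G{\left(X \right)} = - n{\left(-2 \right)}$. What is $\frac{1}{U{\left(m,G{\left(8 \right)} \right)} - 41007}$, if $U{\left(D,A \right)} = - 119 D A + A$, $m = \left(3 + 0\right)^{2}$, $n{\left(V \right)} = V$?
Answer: $- \frac{1}{43147} \approx -2.3177 \cdot 10^{-5}$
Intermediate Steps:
$m = 9$ ($m = 3^{2} = 9$)
$G{\left(X \right)} = 2$ ($G{\left(X \right)} = \left(-1\right) \left(-2\right) = 2$)
$U{\left(D,A \right)} = A - 119 A D$ ($U{\left(D,A \right)} = - 119 A D + A = A - 119 A D$)
$\frac{1}{U{\left(m,G{\left(8 \right)} \right)} - 41007} = \frac{1}{2 \left(1 - 1071\right) - 41007} = \frac{1}{2 \left(-1070\right) - 41007} = \frac{1}{-2140 - 41007} = \frac{1}{-43147} = - \frac{1}{43147}$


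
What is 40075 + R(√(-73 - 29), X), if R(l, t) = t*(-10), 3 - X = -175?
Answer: 38295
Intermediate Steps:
X = 178 (X = 3 - 1*(-175) = 3 + 175 = 178)
R(l, t) = -10*t
40075 + R(√(-73 - 29), X) = 40075 - 10*178 = 40075 - 1780 = 38295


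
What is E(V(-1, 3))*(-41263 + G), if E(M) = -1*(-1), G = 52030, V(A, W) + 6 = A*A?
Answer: 10767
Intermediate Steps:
V(A, W) = -6 + A**2 (V(A, W) = -6 + A*A = -6 + A**2)
E(M) = 1
E(V(-1, 3))*(-41263 + G) = 1*(-41263 + 52030) = 1*10767 = 10767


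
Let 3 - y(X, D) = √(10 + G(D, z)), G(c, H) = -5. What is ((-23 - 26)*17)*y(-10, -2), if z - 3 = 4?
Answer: -2499 + 833*√5 ≈ -636.36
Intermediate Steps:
z = 7 (z = 3 + 4 = 7)
y(X, D) = 3 - √5 (y(X, D) = 3 - √(10 - 5) = 3 - √5)
((-23 - 26)*17)*y(-10, -2) = ((-23 - 26)*17)*(3 - √5) = (-49*17)*(3 - √5) = -833*(3 - √5) = -2499 + 833*√5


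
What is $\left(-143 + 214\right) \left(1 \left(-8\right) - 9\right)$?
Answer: $-1207$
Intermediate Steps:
$\left(-143 + 214\right) \left(1 \left(-8\right) - 9\right) = 71 \left(-8 - 9\right) = 71 \left(-17\right) = -1207$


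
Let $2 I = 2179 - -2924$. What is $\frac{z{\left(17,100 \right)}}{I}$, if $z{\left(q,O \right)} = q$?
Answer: $\frac{34}{5103} \approx 0.0066627$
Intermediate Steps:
$I = \frac{5103}{2}$ ($I = \frac{2179 - -2924}{2} = \frac{2179 + 2924}{2} = \frac{1}{2} \cdot 5103 = \frac{5103}{2} \approx 2551.5$)
$\frac{z{\left(17,100 \right)}}{I} = \frac{17}{\frac{5103}{2}} = 17 \cdot \frac{2}{5103} = \frac{34}{5103}$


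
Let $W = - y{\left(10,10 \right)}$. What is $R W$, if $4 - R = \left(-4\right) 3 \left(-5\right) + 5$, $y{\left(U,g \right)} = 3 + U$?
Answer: $793$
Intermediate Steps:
$W = -13$ ($W = - (3 + 10) = \left(-1\right) 13 = -13$)
$R = -61$ ($R = 4 - \left(\left(-4\right) 3 \left(-5\right) + 5\right) = 4 - \left(\left(-12\right) \left(-5\right) + 5\right) = 4 - \left(60 + 5\right) = 4 - 65 = -61$)
$R W = \left(-61\right) \left(-13\right) = 793$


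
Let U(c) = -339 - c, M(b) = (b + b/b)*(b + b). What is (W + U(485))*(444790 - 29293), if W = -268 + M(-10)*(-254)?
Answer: -19450245564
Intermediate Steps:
M(b) = 2*b*(1 + b) (M(b) = (b + 1)*(2*b) = (1 + b)*(2*b) = 2*b*(1 + b))
W = -45988 (W = -268 + (2*(-10)*(1 - 10))*(-254) = -268 + (2*(-10)*(-9))*(-254) = -268 + 180*(-254) = -268 - 45720 = -45988)
(W + U(485))*(444790 - 29293) = (-45988 + (-339 - 1*485))*(444790 - 29293) = (-45988 + (-339 - 485))*415497 = (-45988 - 824)*415497 = -46812*415497 = -19450245564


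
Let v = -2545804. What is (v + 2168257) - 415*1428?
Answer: -970167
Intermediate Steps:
(v + 2168257) - 415*1428 = (-2545804 + 2168257) - 415*1428 = -377547 - 592620 = -970167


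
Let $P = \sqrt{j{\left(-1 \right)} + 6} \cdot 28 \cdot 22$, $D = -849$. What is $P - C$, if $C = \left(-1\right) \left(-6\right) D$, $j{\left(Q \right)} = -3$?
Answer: $5094 + 616 \sqrt{3} \approx 6160.9$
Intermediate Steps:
$C = -5094$ ($C = \left(-1\right) \left(-6\right) \left(-849\right) = 6 \left(-849\right) = -5094$)
$P = 616 \sqrt{3}$ ($P = \sqrt{-3 + 6} \cdot 28 \cdot 22 = \sqrt{3} \cdot 28 \cdot 22 = 28 \sqrt{3} \cdot 22 = 616 \sqrt{3} \approx 1066.9$)
$P - C = 616 \sqrt{3} - -5094 = 616 \sqrt{3} + 5094 = 5094 + 616 \sqrt{3}$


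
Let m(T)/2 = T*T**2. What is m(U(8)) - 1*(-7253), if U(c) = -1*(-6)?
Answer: 7685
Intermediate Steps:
U(c) = 6
m(T) = 2*T**3 (m(T) = 2*(T*T**2) = 2*T**3)
m(U(8)) - 1*(-7253) = 2*6**3 - 1*(-7253) = 2*216 + 7253 = 432 + 7253 = 7685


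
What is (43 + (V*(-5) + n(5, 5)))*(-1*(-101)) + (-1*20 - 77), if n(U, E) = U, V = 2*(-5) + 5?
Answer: 7276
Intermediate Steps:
V = -5 (V = -10 + 5 = -5)
(43 + (V*(-5) + n(5, 5)))*(-1*(-101)) + (-1*20 - 77) = (43 + (-5*(-5) + 5))*(-1*(-101)) + (-1*20 - 77) = (43 + (25 + 5))*101 + (-20 - 77) = (43 + 30)*101 - 97 = 73*101 - 97 = 7373 - 97 = 7276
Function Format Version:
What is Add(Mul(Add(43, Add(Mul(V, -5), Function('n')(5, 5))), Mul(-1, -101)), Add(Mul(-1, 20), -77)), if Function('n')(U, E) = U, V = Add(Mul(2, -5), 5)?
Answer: 7276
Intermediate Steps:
V = -5 (V = Add(-10, 5) = -5)
Add(Mul(Add(43, Add(Mul(V, -5), Function('n')(5, 5))), Mul(-1, -101)), Add(Mul(-1, 20), -77)) = Add(Mul(Add(43, Add(Mul(-5, -5), 5)), Mul(-1, -101)), Add(Mul(-1, 20), -77)) = Add(Mul(Add(43, Add(25, 5)), 101), Add(-20, -77)) = Add(Mul(Add(43, 30), 101), -97) = Add(Mul(73, 101), -97) = Add(7373, -97) = 7276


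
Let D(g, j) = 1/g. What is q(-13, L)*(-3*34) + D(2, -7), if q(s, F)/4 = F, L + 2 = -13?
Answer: 12241/2 ≈ 6120.5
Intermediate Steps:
L = -15 (L = -2 - 13 = -15)
q(s, F) = 4*F
q(-13, L)*(-3*34) + D(2, -7) = (4*(-15))*(-3*34) + 1/2 = -60*(-102) + 1/2 = 6120 + 1/2 = 12241/2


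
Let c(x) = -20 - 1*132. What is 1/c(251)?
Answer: -1/152 ≈ -0.0065789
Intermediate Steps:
c(x) = -152 (c(x) = -20 - 132 = -152)
1/c(251) = 1/(-152) = -1/152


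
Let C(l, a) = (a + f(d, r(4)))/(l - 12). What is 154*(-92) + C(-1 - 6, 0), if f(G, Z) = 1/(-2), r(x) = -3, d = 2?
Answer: -538383/38 ≈ -14168.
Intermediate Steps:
f(G, Z) = -1/2
C(l, a) = (-1/2 + a)/(-12 + l) (C(l, a) = (a - 1/2)/(l - 12) = (-1/2 + a)/(-12 + l))
154*(-92) + C(-1 - 6, 0) = 154*(-92) + (-1/2 + 0)/(-12 + (-1 - 6)) = -14168 - 1/2/(-12 - 7) = -14168 - 1/2/(-19) = -14168 - 1/19*(-1/2) = -14168 + 1/38 = -538383/38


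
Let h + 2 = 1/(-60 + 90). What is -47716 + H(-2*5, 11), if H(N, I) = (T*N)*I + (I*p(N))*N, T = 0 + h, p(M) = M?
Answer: -139199/3 ≈ -46400.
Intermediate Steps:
h = -59/30 (h = -2 + 1/(-60 + 90) = -2 + 1/30 = -59/30 ≈ -1.9667)
T = -59/30 (T = 0 - 59/30 = -59/30 ≈ -1.9667)
H(N, I) = I*N**2 - 59*I*N/30 (H(N, I) = (-59*N/30)*I + (I*N)*N = -59*I*N/30 + I*N**2 = I*N**2 - 59*I*N/30)
-47716 + H(-2*5, 11) = -47716 + (1/30)*11*(-2*5)*(-59 + 30*(-2*5)) = -47716 + (1/30)*11*(-10)*(-59 + 30*(-10)) = -47716 + (1/30)*11*(-10)*(-59 - 300) = -47716 + (1/30)*11*(-10)*(-359) = -47716 + 3949/3 = -139199/3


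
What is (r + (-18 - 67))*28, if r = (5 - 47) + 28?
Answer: -2772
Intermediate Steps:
r = -14 (r = -42 + 28 = -14)
(r + (-18 - 67))*28 = (-14 + (-18 - 67))*28 = (-14 - 85)*28 = -99*28 = -2772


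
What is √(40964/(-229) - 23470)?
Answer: I*√1240171026/229 ≈ 153.78*I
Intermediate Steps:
√(40964/(-229) - 23470) = √(40964*(-1/229) - 23470) = √(-40964/229 - 23470) = √(-5415594/229) = I*√1240171026/229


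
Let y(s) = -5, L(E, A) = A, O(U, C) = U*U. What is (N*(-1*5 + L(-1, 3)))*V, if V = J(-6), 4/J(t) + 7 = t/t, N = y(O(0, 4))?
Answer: -20/3 ≈ -6.6667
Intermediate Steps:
O(U, C) = U²
N = -5
J(t) = -⅔ (J(t) = 4/(-7 + t/t) = 4/(-7 + 1) = 4/(-6) = 4*(-⅙) = -⅔)
V = -⅔ ≈ -0.66667
(N*(-1*5 + L(-1, 3)))*V = -5*(-1*5 + 3)*(-⅔) = -5*(-5 + 3)*(-⅔) = -5*(-2)*(-⅔) = 10*(-⅔) = -20/3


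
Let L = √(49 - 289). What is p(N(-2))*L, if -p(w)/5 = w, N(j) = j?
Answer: 40*I*√15 ≈ 154.92*I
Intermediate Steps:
p(w) = -5*w
L = 4*I*√15 (L = √(-240) = 4*I*√15 ≈ 15.492*I)
p(N(-2))*L = (-5*(-2))*(4*I*√15) = 10*(4*I*√15) = 40*I*√15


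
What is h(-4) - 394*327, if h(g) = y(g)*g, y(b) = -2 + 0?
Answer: -128830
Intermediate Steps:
y(b) = -2
h(g) = -2*g
h(-4) - 394*327 = -2*(-4) - 394*327 = 8 - 128838 = -128830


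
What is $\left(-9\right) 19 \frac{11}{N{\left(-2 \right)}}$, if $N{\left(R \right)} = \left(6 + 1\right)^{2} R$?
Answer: $\frac{1881}{98} \approx 19.194$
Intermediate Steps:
$N{\left(R \right)} = 49 R$ ($N{\left(R \right)} = 7^{2} R = 49 R$)
$\left(-9\right) 19 \frac{11}{N{\left(-2 \right)}} = \left(-9\right) 19 \frac{11}{49 \left(-2\right)} = - 171 \frac{11}{-98} = - 171 \cdot 11 \left(- \frac{1}{98}\right) = \left(-171\right) \left(- \frac{11}{98}\right) = \frac{1881}{98}$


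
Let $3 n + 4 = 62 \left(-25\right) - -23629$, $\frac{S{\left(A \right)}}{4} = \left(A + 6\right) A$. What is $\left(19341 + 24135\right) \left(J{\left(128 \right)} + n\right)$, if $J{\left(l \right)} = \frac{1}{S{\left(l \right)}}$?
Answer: $\frac{5487111767669}{17152} \approx 3.1991 \cdot 10^{8}$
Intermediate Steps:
$S{\left(A \right)} = 4 A \left(6 + A\right)$ ($S{\left(A \right)} = 4 \left(A + 6\right) A = 4 \left(6 + A\right) A = 4 A \left(6 + A\right)$)
$n = \frac{22075}{3}$ ($n = - \frac{4}{3} + \frac{62 \left(-25\right) - -23629}{3} = - \frac{4}{3} + \frac{-1550 + 23629}{3} = - \frac{4}{3} + \frac{1}{3} \cdot 22079 = - \frac{4}{3} + \frac{22079}{3} = \frac{22075}{3} \approx 7358.3$)
$J{\left(l \right)} = \frac{1}{4 l \left(6 + l\right)}$
$\left(19341 + 24135\right) \left(J{\left(128 \right)} + n\right) = \left(19341 + 24135\right) \left(\frac{1}{4 \cdot 128 \left(6 + 128\right)} + \frac{22075}{3}\right) = 43476 \left(\frac{1}{4} \cdot \frac{1}{128} \cdot \frac{1}{134} + \frac{22075}{3}\right) = 43476 \left(\frac{1}{68608} + \frac{22075}{3}\right) = 43476 \cdot \frac{1514521603}{205824} = \frac{5487111767669}{17152}$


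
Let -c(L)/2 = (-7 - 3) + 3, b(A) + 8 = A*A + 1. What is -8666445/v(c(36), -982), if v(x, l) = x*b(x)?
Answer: -2888815/882 ≈ -3275.3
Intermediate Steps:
b(A) = -7 + A² (b(A) = -8 + (A*A + 1) = -8 + (A² + 1) = -8 + (1 + A²) = -7 + A²)
c(L) = 14 (c(L) = -2*((-7 - 3) + 3) = -2*(-10 + 3) = -2*(-7) = 14)
v(x, l) = x*(-7 + x²)
-8666445/v(c(36), -982) = -8666445*1/(14*(-7 + 14²)) = -8666445*1/(14*(-7 + 196)) = -8666445/(14*189) = -8666445/2646 = -8666445*1/2646 = -2888815/882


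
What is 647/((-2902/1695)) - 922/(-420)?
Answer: -57240457/152355 ≈ -375.70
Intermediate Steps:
647/((-2902/1695)) - 922/(-420) = 647/((-2902*1/1695)) - 922*(-1/420) = 647/(-2902/1695) + 461/210 = 647*(-1695/2902) + 461/210 = -1096665/2902 + 461/210 = -57240457/152355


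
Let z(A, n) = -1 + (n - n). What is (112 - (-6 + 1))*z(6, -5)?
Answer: -117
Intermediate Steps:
z(A, n) = -1 (z(A, n) = -1 + 0 = -1)
(112 - (-6 + 1))*z(6, -5) = (112 - (-6 + 1))*(-1) = (112 - 1*(-5))*(-1) = (112 + 5)*(-1) = 117*(-1) = -117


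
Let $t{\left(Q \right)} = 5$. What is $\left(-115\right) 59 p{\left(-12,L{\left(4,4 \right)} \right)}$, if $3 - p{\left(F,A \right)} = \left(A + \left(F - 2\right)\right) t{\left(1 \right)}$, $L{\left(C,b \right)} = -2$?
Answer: $-563155$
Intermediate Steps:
$p{\left(F,A \right)} = 13 - 5 A - 5 F$ ($p{\left(F,A \right)} = 3 - \left(A + \left(F - 2\right)\right) 5 = 3 - \left(A + \left(-2 + F\right)\right) 5 = 3 - \left(-2 + A + F\right) 5 = 3 - \left(-10 + 5 A + 5 F\right) = 13 - 5 A - 5 F$)
$\left(-115\right) 59 p{\left(-12,L{\left(4,4 \right)} \right)} = \left(-115\right) 59 \left(13 - -10 - -60\right) = - 6785 \left(13 + 10 + 60\right) = \left(-6785\right) 83 = -563155$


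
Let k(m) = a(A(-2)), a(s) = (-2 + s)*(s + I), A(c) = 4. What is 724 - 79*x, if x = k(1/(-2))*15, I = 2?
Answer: -13496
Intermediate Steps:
a(s) = (-2 + s)*(2 + s) (a(s) = (-2 + s)*(s + 2) = (-2 + s)*(2 + s))
k(m) = 12 (k(m) = -4 + 4² = -4 + 16 = 12)
x = 180 (x = 12*15 = 180)
724 - 79*x = 724 - 79*180 = 724 - 14220 = -13496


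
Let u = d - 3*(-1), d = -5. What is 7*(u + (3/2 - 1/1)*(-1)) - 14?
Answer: -63/2 ≈ -31.500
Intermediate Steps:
u = -2 (u = -5 - 3*(-1) = -5 + 3 = -2)
7*(u + (3/2 - 1/1)*(-1)) - 14 = 7*(-2 + (3/2 - 1/1)*(-1)) - 14 = 7*(-2 + (3*(1/2) - 1*1)*(-1)) - 14 = 7*(-2 + (3/2 - 1)*(-1)) - 14 = 7*(-2 + (1/2)*(-1)) - 14 = 7*(-2 - 1/2) - 14 = 7*(-5/2) - 14 = -35/2 - 14 = -63/2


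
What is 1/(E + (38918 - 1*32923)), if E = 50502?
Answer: 1/56497 ≈ 1.7700e-5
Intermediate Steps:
1/(E + (38918 - 1*32923)) = 1/(50502 + (38918 - 1*32923)) = 1/(50502 + (38918 - 32923)) = 1/(50502 + 5995) = 1/56497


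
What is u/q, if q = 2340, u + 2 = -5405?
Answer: -5407/2340 ≈ -2.3107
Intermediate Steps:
u = -5407 (u = -2 - 5405 = -5407)
u/q = -5407/2340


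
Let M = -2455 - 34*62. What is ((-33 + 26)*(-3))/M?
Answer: -7/1521 ≈ -0.0046022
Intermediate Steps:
M = -4563 (M = -2455 - 1*2108 = -2455 - 2108 = -4563)
((-33 + 26)*(-3))/M = ((-33 + 26)*(-3))/(-4563) = -7*(-3)*(-1/4563) = 21*(-1/4563) = -7/1521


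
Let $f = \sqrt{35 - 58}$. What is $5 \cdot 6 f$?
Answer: $30 i \sqrt{23} \approx 143.88 i$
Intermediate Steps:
$f = i \sqrt{23}$ ($f = \sqrt{-23} = i \sqrt{23} \approx 4.7958 i$)
$5 \cdot 6 f = 5 \cdot 6 i \sqrt{23} = 30 i \sqrt{23}$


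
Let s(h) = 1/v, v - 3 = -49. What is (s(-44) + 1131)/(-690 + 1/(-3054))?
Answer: -79442175/48467003 ≈ -1.6391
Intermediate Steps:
v = -46 (v = 3 - 49 = -46)
s(h) = -1/46 (s(h) = 1/(-46) = -1/46)
(s(-44) + 1131)/(-690 + 1/(-3054)) = (-1/46 + 1131)/(-690 + 1/(-3054)) = 52025/(46*(-690 - 1/3054)) = 52025/(46*(-2107261/3054)) = (52025/46)*(-3054/2107261) = -79442175/48467003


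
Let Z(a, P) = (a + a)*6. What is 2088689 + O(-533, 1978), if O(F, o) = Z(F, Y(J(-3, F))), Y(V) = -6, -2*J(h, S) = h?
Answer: 2082293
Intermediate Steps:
J(h, S) = -h/2
Z(a, P) = 12*a (Z(a, P) = (2*a)*6 = 12*a)
O(F, o) = 12*F
2088689 + O(-533, 1978) = 2088689 + 12*(-533) = 2088689 - 6396 = 2082293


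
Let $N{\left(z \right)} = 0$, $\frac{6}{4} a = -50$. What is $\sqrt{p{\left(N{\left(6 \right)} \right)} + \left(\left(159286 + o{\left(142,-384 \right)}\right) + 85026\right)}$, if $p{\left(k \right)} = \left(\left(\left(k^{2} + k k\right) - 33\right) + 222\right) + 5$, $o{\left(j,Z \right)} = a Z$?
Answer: $\sqrt{257306} \approx 507.25$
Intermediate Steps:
$a = - \frac{100}{3}$ ($a = \frac{2}{3} \left(-50\right) = - \frac{100}{3} \approx -33.333$)
$o{\left(j,Z \right)} = - \frac{100 Z}{3}$
$p{\left(k \right)} = 194 + 2 k^{2}$ ($p{\left(k \right)} = \left(\left(\left(k^{2} + k^{2}\right) - 33\right) + 222\right) + 5 = \left(\left(2 k^{2} - 33\right) + 222\right) + 5 = \left(\left(-33 + 2 k^{2}\right) + 222\right) + 5 = \left(189 + 2 k^{2}\right) + 5 = 194 + 2 k^{2}$)
$\sqrt{p{\left(N{\left(6 \right)} \right)} + \left(\left(159286 + o{\left(142,-384 \right)}\right) + 85026\right)} = \sqrt{\left(194 + 2 \cdot 0^{2}\right) + \left(\left(159286 - -12800\right) + 85026\right)} = \sqrt{\left(194 + 2 \cdot 0\right) + \left(\left(159286 + 12800\right) + 85026\right)} = \sqrt{\left(194 + 0\right) + \left(172086 + 85026\right)} = \sqrt{194 + 257112} = \sqrt{257306}$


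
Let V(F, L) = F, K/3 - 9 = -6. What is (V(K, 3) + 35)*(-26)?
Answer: -1144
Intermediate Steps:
K = 9 (K = 27 + 3*(-6) = 27 - 18 = 9)
(V(K, 3) + 35)*(-26) = (9 + 35)*(-26) = 44*(-26) = -1144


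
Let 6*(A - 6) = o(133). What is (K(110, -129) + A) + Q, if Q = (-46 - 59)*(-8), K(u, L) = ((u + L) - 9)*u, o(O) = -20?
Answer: -6712/3 ≈ -2237.3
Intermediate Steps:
K(u, L) = u*(-9 + L + u) (K(u, L) = ((L + u) - 9)*u = (-9 + L + u)*u = u*(-9 + L + u))
Q = 840 (Q = -105*(-8) = 840)
A = 8/3 (A = 6 + (⅙)*(-20) = 6 - 10/3 = 8/3 ≈ 2.6667)
(K(110, -129) + A) + Q = (110*(-9 - 129 + 110) + 8/3) + 840 = (110*(-28) + 8/3) + 840 = (-3080 + 8/3) + 840 = -9232/3 + 840 = -6712/3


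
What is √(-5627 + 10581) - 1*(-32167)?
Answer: 32167 + √4954 ≈ 32237.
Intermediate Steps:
√(-5627 + 10581) - 1*(-32167) = √4954 + 32167 = 32167 + √4954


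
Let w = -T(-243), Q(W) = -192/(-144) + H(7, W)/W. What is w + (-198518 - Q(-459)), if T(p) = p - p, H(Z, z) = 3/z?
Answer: -13941417223/70227 ≈ -1.9852e+5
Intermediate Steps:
T(p) = 0
Q(W) = 4/3 + 3/W² (Q(W) = -192/(-144) + (3/W)/W = -192*(-1/144) + 3/W² = 4/3 + 3/W²)
w = 0 (w = -1*0 = 0)
w + (-198518 - Q(-459)) = 0 + (-198518 - (4/3 + 3/(-459)²)) = 0 + (-198518 - (4/3 + 3*(1/210681))) = 0 + (-198518 - (4/3 + 1/70227)) = 0 + (-198518 - 1*93637/70227) = 0 + (-198518 - 93637/70227) = 0 - 13941417223/70227 = -13941417223/70227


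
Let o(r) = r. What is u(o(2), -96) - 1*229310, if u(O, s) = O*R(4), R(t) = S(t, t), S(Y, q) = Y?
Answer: -229302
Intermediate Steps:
R(t) = t
u(O, s) = 4*O (u(O, s) = O*4 = 4*O)
u(o(2), -96) - 1*229310 = 4*2 - 1*229310 = 8 - 229310 = -229302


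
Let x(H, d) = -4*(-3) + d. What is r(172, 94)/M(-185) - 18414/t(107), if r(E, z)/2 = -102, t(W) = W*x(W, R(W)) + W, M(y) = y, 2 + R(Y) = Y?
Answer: -415443/1167905 ≈ -0.35572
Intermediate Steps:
R(Y) = -2 + Y
x(H, d) = 12 + d
t(W) = W + W*(10 + W) (t(W) = W*(12 + (-2 + W)) + W = W*(10 + W) + W = W + W*(10 + W))
r(E, z) = -204 (r(E, z) = 2*(-102) = -204)
r(172, 94)/M(-185) - 18414/t(107) = -204/(-185) - 18414*1/(107*(11 + 107)) = -204*(-1/185) - 18414/(107*118) = 204/185 - 18414/12626 = 204/185 - 18414*1/12626 = 204/185 - 9207/6313 = -415443/1167905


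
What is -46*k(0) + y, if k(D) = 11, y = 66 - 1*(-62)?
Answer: -378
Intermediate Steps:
y = 128 (y = 66 + 62 = 128)
-46*k(0) + y = -46*11 + 128 = -506 + 128 = -378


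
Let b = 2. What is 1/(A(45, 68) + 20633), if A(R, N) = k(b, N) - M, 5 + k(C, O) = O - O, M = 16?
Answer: 1/20612 ≈ 4.8515e-5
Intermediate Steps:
k(C, O) = -5 (k(C, O) = -5 + (O - O) = -5 + 0 = -5)
A(R, N) = -21 (A(R, N) = -5 - 1*16 = -5 - 16 = -21)
1/(A(45, 68) + 20633) = 1/(-21 + 20633) = 1/20612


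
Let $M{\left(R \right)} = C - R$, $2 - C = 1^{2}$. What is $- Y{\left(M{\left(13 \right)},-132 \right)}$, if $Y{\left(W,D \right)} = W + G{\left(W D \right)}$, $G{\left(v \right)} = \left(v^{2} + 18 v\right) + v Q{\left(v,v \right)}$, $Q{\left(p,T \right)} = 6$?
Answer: $-2547060$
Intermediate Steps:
$C = 1$ ($C = 2 - 1^{2} = 2 - 1 = 1$)
$G{\left(v \right)} = v^{2} + 24 v$ ($G{\left(v \right)} = \left(v^{2} + 18 v\right) + v 6 = \left(v^{2} + 18 v\right) + 6 v = v^{2} + 24 v$)
$M{\left(R \right)} = 1 - R$
$Y{\left(W,D \right)} = W + D W \left(24 + D W\right)$ ($Y{\left(W,D \right)} = W + W D \left(24 + W D\right) = W + D W \left(24 + D W\right)$)
$- Y{\left(M{\left(13 \right)},-132 \right)} = - \left(1 - 13\right) \left(1 - 132 \left(24 - 132 \left(1 - 13\right)\right)\right) = - \left(-12\right) \left(1 - 132 \left(24 - -1584\right)\right) = - \left(-12\right) \left(1 - 132 \left(24 + 1584\right)\right) = - \left(-12\right) \left(1 - 212256\right) = - \left(-12\right) \left(-212255\right) = \left(-1\right) 2547060 = -2547060$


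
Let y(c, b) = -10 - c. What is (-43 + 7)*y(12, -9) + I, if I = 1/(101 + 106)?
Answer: 163945/207 ≈ 792.00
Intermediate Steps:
I = 1/207 ≈ 0.0048309
(-43 + 7)*y(12, -9) + I = (-43 + 7)*(-10 - 1*12) + 1/207 = -36*(-10 - 12) + 1/207 = -36*(-22) + 1/207 = 792 + 1/207 = 163945/207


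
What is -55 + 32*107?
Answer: 3369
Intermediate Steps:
-55 + 32*107 = -55 + 3424 = 3369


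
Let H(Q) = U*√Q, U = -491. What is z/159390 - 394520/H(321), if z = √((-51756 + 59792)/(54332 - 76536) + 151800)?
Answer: √95459050609/126396270 + 394520*√321/157611 ≈ 44.850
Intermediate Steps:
H(Q) = -491*√Q
z = √95459050609/793 (z = √(8036/(-22204) + 151800) = √(8036*(-1/22204) + 151800) = √(-287/793 + 151800) = √(120377113/793) = √95459050609/793 ≈ 389.61)
z/159390 - 394520/H(321) = (√95459050609/793)/159390 - 394520*(-√321/157611) = (√95459050609/793)*(1/159390) - (-394520)*√321/157611 = √95459050609/126396270 + 394520*√321/157611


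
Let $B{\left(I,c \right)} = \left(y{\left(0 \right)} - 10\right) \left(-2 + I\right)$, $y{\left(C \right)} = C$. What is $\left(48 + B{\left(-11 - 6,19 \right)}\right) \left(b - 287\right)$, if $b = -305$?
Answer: $-140896$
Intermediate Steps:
$B{\left(I,c \right)} = 20 - 10 I$ ($B{\left(I,c \right)} = \left(0 - 10\right) \left(-2 + I\right) = - 10 \left(-2 + I\right) = 20 - 10 I$)
$\left(48 + B{\left(-11 - 6,19 \right)}\right) \left(b - 287\right) = \left(48 - \left(-20 + 10 \left(-11 - 6\right)\right)\right) \left(-305 - 287\right) = \left(48 - \left(-20 + 10 \left(-11 - 6\right)\right)\right) \left(-592\right) = \left(48 + \left(20 - -170\right)\right) \left(-592\right) = \left(48 + \left(20 + 170\right)\right) \left(-592\right) = \left(48 + 190\right) \left(-592\right) = 238 \left(-592\right) = -140896$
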